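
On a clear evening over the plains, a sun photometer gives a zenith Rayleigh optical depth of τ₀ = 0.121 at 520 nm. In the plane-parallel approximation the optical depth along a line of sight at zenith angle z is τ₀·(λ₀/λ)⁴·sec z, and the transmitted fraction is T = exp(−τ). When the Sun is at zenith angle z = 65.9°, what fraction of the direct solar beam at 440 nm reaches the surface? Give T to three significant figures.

sec 65.9° = 2.4490.
τ = 0.121 × (520/440)⁴ × 2.4490 = 0.121 × 1.9508 × 2.4490 = 0.5781.
T = exp(−0.5781) = 0.5610.

0.561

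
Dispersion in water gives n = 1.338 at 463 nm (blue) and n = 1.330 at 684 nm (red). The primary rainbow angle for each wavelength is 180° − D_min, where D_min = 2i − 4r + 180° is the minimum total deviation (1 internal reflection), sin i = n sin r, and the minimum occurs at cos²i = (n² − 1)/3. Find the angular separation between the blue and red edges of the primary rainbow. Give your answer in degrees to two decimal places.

At 463 nm (n = 1.338): cos²i = 0.26341 → i = 59.120°, r = 39.899°, D_min = 138.643°, rainbow angle = 41.357°.
At 684 nm (n = 1.330): cos²i = 0.25630 → i = 59.585°, r = 40.422°, D_min = 137.484°, rainbow angle = 42.516°.
Angular width = |41.357° − 42.516°| = 1.160°.

1.16°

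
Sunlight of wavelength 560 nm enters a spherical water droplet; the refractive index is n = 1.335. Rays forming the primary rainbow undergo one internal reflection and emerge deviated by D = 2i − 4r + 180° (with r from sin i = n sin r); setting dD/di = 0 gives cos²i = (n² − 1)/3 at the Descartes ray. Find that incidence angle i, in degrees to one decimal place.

59.3°

cos²i = (1.335² − 1)/3 = (1.78222 − 1)/3 = 0.26074.
cos i = 0.51063, so i = 59.294°.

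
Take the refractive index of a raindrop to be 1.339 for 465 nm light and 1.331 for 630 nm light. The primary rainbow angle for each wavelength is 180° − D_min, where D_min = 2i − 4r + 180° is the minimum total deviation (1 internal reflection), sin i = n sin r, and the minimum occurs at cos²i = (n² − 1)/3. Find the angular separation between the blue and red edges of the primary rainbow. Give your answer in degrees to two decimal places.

At 465 nm (n = 1.339): cos²i = 0.26431 → i = 59.062°, r = 39.834°, D_min = 138.786°, rainbow angle = 41.214°.
At 630 nm (n = 1.331): cos²i = 0.25719 → i = 59.527°, r = 40.356°, D_min = 137.630°, rainbow angle = 42.370°.
Angular width = |41.214° − 42.370°| = 1.156°.

1.16°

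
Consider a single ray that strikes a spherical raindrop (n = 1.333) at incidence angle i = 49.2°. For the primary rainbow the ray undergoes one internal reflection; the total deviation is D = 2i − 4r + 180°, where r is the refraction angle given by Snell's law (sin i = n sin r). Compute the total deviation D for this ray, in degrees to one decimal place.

sin r = sin 49.2° / 1.333 = 0.7570/1.333 = 0.5679; r = 34.60°.
D = 2·49.2° − 4·34.60° + 180° = 98.40° − 138.41° + 180° = 139.99°.

140.0°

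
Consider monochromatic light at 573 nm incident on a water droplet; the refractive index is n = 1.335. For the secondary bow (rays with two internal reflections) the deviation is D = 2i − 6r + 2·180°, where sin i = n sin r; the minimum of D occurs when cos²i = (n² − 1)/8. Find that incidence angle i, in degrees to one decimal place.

71.8°

cos²i = (1.335² − 1)/8 = (1.78222 − 1)/8 = 0.09778.
cos i = 0.31269, so i = 71.778°.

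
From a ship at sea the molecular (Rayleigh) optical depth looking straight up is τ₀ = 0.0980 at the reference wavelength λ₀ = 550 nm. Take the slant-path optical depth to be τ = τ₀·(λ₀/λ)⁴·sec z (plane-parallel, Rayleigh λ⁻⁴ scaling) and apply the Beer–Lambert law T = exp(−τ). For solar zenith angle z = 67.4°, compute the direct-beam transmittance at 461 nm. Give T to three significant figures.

0.597

sec 67.4° = 2.6022.
τ = 0.0980 × (550/461)⁴ × 2.6022 = 0.0980 × 2.0260 × 2.6022 = 0.5167.
T = exp(−0.5167) = 0.5965.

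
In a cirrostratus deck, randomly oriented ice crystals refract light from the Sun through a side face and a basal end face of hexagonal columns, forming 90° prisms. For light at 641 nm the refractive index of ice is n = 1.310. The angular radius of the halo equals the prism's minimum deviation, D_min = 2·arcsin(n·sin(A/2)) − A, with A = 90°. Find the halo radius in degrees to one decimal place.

n·sin(A/2) = 1.310 × sin 45° = 1.310 × 0.7071 = 0.9263.
D_min = 2·arcsin(0.9263) − 90° = 2 × 67.867° − 90° = 45.733°.

45.7°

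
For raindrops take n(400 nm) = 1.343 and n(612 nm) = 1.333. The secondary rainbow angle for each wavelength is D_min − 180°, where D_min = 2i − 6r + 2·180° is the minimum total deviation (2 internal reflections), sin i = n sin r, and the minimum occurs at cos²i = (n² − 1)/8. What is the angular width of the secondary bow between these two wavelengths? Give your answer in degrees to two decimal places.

At 400 nm (n = 1.343): cos²i = 0.10046 → i = 71.522°, r = 44.928°, D_min = 233.478°, rainbow angle = 53.478°.
At 612 nm (n = 1.333): cos²i = 0.09711 → i = 71.843°, r = 45.466°, D_min = 230.891°, rainbow angle = 50.891°.
Angular width = |53.478° − 50.891°| = 2.587°.

2.59°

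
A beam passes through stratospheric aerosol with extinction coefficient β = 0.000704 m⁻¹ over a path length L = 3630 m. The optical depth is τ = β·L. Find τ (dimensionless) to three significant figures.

τ = β·L = 0.000704 × 3630 = 2.5555.

2.56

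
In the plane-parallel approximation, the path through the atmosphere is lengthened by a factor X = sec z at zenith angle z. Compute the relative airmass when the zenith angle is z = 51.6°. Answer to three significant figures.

1.61

X = sec z = 1/cos 51.6° = 1/0.6211 = 1.6099.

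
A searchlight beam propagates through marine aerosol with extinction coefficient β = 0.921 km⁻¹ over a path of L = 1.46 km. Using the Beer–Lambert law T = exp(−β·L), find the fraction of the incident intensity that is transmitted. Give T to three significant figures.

0.261

τ = β·L = 0.921 × 1.46 = 1.3447.
T = exp(−1.3447) = 0.2606.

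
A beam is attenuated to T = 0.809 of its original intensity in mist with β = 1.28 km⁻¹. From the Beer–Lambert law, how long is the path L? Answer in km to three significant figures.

0.166 km

Beer–Lambert: T = exp(−βL) ⇒ L = −ln(T)/β = −ln(0.809)/1.28 = 0.2120/1.28 = 0.1656 km.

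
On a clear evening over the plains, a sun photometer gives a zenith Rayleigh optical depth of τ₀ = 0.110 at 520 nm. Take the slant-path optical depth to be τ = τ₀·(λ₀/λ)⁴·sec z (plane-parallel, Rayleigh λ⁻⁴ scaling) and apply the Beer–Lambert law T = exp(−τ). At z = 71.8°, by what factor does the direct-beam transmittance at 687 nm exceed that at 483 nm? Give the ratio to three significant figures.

Airmass: sec 71.8° = 3.2017.
τ(687 nm) = 0.110 × (520/687)⁴ × 3.2017 = 0.110 × 0.3282 × 3.2017 = 0.1156.
τ(483 nm) = 0.110 × (520/483)⁴ × 3.2017 = 0.110 × 1.3435 × 3.2017 = 0.4731.
T(687)/T(483) = exp(τ_B − τ_A) = exp(0.3575) = 1.4298.

1.43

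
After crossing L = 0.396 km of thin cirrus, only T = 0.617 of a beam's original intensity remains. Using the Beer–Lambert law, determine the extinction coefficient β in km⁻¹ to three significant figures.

1.22 km⁻¹

Beer–Lambert: T = exp(−βL) ⇒ β = −ln(T)/L = −ln(0.617)/0.396 = 0.4829/0.396 = 1.219 km⁻¹.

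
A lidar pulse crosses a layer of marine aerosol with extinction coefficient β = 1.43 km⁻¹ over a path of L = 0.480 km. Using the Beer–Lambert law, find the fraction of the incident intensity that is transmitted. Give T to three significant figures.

τ = β·L = 1.43 × 0.480 = 0.6864.
T = exp(−0.6864) = 0.5034.

0.503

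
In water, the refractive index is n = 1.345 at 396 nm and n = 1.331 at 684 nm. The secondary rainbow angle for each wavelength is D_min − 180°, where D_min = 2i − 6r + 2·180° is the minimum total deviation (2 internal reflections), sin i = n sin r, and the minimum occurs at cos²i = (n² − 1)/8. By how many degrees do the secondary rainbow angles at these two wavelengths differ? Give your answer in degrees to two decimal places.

At 396 nm (n = 1.345): cos²i = 0.10113 → i = 71.458°, r = 44.821°, D_min = 233.987°, rainbow angle = 53.987°.
At 684 nm (n = 1.331): cos²i = 0.09645 → i = 71.907°, r = 45.575°, D_min = 230.365°, rainbow angle = 50.365°.
Angular width = |53.987° − 50.365°| = 3.622°.

3.62°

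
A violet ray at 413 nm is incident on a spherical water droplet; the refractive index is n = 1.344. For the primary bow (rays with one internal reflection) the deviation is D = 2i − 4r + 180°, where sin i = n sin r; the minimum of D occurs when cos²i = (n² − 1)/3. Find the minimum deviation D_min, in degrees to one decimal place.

139.5°

cos²i = (1.80634 − 1)/3 = 0.26878; i = arccos(0.51844) = 58.772°.
sin r = sin 58.772°/1.344 = 0.63625; r = 39.512°.
D_min = 2·58.772° − 4·39.512° + 180° = 139.495°.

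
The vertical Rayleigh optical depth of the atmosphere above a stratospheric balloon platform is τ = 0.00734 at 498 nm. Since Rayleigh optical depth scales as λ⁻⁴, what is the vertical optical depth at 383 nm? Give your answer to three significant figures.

0.0210

τ(383 nm) = τ(498 nm) × (498/383)⁴ = 0.00734 × (1.3003)⁴ = 0.00734 × 2.8584 = 0.0210.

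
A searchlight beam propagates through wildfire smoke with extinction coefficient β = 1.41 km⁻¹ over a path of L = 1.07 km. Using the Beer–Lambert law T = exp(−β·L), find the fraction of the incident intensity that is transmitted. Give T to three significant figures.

0.221

τ = β·L = 1.41 × 1.07 = 1.5087.
T = exp(−1.5087) = 0.2212.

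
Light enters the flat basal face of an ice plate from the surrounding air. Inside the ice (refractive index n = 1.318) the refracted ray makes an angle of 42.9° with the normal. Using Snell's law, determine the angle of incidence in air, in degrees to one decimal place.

Snell: sin θ_i = n · sin θ_r = 1.318 × sin 42.9° = 1.318 × 0.6807 = 0.8972.
θ_i = arcsin(0.8972) = 63.79°.

63.8°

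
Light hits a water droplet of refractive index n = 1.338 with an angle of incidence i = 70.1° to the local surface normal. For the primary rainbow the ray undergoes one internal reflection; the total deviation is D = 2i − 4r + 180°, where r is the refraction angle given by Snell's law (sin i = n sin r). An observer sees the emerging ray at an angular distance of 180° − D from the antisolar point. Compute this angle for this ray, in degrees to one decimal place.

38.4°

sin r = sin 70.1° / 1.338 = 0.9403/1.338 = 0.7028; r = 44.65°.
D = 2·70.1° − 4·44.65° + 180° = 140.20° − 178.59° + 180° = 141.61°.
Angle from antisolar point = 180° − D = 38.39°.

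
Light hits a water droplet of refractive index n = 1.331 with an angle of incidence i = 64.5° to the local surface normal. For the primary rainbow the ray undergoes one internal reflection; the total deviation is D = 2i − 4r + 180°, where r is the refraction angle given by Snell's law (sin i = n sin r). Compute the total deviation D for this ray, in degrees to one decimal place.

138.2°

sin r = sin 64.5° / 1.331 = 0.9026/1.331 = 0.6781; r = 42.70°.
D = 2·64.5° − 4·42.70° + 180° = 129.00° − 170.79° + 180° = 138.21°.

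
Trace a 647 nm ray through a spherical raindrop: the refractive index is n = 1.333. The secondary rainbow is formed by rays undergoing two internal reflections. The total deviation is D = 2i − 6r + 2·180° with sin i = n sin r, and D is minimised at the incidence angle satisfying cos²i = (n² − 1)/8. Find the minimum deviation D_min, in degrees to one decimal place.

230.9°

cos²i = (1.77689 − 1)/8 = 0.09711; i = arccos(0.31163) = 71.843°.
sin r = sin 71.843°/1.333 = 0.71283; r = 45.466°.
D_min = 2·71.843° − 6·45.466° + 360° = 230.891°.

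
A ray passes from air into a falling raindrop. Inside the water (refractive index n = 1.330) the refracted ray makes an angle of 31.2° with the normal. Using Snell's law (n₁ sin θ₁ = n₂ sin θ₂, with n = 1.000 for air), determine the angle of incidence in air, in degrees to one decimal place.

43.5°

Snell: sin θ_i = n · sin θ_r = 1.330 × sin 31.2° = 1.330 × 0.5180 = 0.6890.
θ_i = arcsin(0.6890) = 43.55°.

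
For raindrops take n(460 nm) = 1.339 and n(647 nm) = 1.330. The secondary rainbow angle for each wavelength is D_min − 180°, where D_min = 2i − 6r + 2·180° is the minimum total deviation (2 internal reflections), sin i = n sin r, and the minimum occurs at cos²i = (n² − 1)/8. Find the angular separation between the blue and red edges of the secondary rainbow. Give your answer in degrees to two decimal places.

2.35°

At 460 nm (n = 1.339): cos²i = 0.09912 → i = 71.650°, r = 45.141°, D_min = 232.451°, rainbow angle = 52.451°.
At 647 nm (n = 1.330): cos²i = 0.09611 → i = 71.940°, r = 45.630°, D_min = 230.101°, rainbow angle = 50.101°.
Angular width = |52.451° − 50.101°| = 2.350°.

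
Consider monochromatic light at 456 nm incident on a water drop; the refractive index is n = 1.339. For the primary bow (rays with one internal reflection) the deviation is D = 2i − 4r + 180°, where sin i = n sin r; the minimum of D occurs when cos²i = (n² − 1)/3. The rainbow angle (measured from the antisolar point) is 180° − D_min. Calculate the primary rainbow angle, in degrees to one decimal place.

cos²i = (1.79292 − 1)/3 = 0.26431; i = arccos(0.51411) = 59.062°.
sin r = sin 59.062°/1.339 = 0.64057; r = 39.834°.
D_min = 2·59.062° − 4·39.834° + 180° = 138.786°.
Rainbow angle = 180° − D_min = 41.214°.

41.2°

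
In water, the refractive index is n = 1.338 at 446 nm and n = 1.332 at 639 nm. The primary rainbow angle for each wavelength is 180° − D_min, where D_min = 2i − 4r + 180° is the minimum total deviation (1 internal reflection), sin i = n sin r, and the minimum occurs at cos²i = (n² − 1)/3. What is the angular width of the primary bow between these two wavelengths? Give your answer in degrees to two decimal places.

At 446 nm (n = 1.338): cos²i = 0.26341 → i = 59.120°, r = 39.899°, D_min = 138.643°, rainbow angle = 41.357°.
At 639 nm (n = 1.332): cos²i = 0.25807 → i = 59.469°, r = 40.290°, D_min = 137.776°, rainbow angle = 42.224°.
Angular width = |41.357° − 42.224°| = 0.867°.

0.87°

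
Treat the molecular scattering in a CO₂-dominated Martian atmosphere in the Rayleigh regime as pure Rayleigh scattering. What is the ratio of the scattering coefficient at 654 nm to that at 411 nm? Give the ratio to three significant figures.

0.156

Rayleigh scattering ∝ λ⁻⁴, so the ratio of coefficients is the inverse fourth power of the wavelength ratio.
σ(654)/σ(411) = (411/654)⁴ = (0.6284)⁴ = 0.156.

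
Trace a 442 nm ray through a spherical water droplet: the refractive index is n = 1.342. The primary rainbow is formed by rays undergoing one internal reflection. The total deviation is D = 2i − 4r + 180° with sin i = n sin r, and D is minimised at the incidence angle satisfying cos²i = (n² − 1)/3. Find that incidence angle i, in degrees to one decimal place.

cos²i = (1.342² − 1)/3 = (1.80096 − 1)/3 = 0.26699.
cos i = 0.51671, so i = 58.888°.

58.9°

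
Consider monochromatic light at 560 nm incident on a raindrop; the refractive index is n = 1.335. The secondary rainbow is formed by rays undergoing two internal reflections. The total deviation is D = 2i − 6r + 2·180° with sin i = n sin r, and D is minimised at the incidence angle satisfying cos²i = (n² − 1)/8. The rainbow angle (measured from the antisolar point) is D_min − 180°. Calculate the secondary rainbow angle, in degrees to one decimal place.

cos²i = (1.78222 − 1)/8 = 0.09778; i = arccos(0.31269) = 71.778°.
sin r = sin 71.778°/1.335 = 0.71150; r = 45.357°.
D_min = 2·71.778° − 6·45.357° + 360° = 231.414°.
Rainbow angle = D_min − 180° = 51.414°.

51.4°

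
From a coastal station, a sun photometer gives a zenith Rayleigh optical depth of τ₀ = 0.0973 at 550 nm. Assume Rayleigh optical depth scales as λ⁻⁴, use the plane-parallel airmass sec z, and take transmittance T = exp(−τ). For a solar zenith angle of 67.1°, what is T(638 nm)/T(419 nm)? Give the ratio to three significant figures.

Airmass: sec 67.1° = 2.5699.
τ(638 nm) = 0.0973 × (550/638)⁴ × 2.5699 = 0.0973 × 0.5523 × 2.5699 = 0.1381.
τ(419 nm) = 0.0973 × (550/419)⁴ × 2.5699 = 0.0973 × 2.9689 × 2.5699 = 0.7424.
T(638)/T(419) = exp(τ_B − τ_A) = exp(0.6043) = 1.8299.

1.83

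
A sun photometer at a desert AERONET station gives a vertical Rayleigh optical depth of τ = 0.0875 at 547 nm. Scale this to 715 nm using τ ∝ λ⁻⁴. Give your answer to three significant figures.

0.0300

τ(715 nm) = τ(547 nm) × (547/715)⁴ = 0.0875 × (0.7650)⁴ = 0.0875 × 0.3426 = 0.0300.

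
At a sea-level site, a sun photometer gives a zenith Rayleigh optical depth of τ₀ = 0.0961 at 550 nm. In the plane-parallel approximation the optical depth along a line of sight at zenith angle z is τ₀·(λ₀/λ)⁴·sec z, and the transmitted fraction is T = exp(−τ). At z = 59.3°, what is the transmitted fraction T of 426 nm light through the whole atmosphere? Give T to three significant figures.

0.593

sec 59.3° = 1.9587.
τ = 0.0961 × (550/426)⁴ × 1.9587 = 0.0961 × 2.7785 × 1.9587 = 0.5230.
T = exp(−0.5230) = 0.5927.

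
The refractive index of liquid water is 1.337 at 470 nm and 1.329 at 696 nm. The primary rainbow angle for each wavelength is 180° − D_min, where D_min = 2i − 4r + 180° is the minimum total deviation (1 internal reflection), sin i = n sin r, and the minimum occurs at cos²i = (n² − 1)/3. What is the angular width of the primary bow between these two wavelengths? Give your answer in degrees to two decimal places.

At 470 nm (n = 1.337): cos²i = 0.26252 → i = 59.178°, r = 39.964°, D_min = 138.500°, rainbow angle = 41.500°.
At 696 nm (n = 1.329): cos²i = 0.25541 → i = 59.643°, r = 40.487°, D_min = 137.337°, rainbow angle = 42.663°.
Angular width = |41.500° − 42.663°| = 1.163°.

1.16°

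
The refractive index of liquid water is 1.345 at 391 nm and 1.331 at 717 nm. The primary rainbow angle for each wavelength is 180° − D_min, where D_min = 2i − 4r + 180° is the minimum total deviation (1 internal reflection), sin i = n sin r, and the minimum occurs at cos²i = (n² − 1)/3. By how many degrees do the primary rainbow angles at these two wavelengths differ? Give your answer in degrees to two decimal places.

2.01°

At 391 nm (n = 1.345): cos²i = 0.26967 → i = 58.715°, r = 39.448°, D_min = 139.635°, rainbow angle = 40.365°.
At 717 nm (n = 1.331): cos²i = 0.25719 → i = 59.527°, r = 40.356°, D_min = 137.630°, rainbow angle = 42.370°.
Angular width = |40.365° − 42.370°| = 2.005°.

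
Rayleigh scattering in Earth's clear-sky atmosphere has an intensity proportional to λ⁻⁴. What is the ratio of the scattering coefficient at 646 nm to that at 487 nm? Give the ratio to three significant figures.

Rayleigh scattering ∝ λ⁻⁴, so the ratio of coefficients is the inverse fourth power of the wavelength ratio.
σ(646)/σ(487) = (487/646)⁴ = (0.7539)⁴ = 0.323.

0.323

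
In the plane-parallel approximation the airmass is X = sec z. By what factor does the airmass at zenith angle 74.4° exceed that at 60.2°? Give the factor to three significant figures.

X(74.4°)/X(60.2°) = sec 74.4° / sec 60.2° = cos 60.2° / cos 74.4° = 0.4970/0.2689 = 1.8480.

1.85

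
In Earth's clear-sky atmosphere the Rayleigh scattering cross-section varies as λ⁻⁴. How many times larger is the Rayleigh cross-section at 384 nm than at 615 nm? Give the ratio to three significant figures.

6.58

Rayleigh scattering ∝ λ⁻⁴, so the ratio of coefficients is the inverse fourth power of the wavelength ratio.
σ(384)/σ(615) = (615/384)⁴ = (1.6016)⁴ = 6.579.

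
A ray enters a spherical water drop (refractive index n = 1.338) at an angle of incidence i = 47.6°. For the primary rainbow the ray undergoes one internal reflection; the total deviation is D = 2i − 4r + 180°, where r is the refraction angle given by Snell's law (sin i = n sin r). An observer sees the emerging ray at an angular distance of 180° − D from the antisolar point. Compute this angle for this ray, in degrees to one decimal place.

38.8°

sin r = sin 47.6° / 1.338 = 0.7385/1.338 = 0.5519; r = 33.50°.
D = 2·47.6° − 4·33.50° + 180° = 95.20° − 133.99° + 180° = 141.21°.
Angle from antisolar point = 180° − D = 38.79°.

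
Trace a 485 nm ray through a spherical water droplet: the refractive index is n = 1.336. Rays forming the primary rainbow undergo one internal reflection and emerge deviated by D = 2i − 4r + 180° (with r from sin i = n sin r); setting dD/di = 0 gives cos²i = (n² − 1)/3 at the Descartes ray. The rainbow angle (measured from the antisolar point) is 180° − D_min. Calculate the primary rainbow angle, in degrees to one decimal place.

41.6°

cos²i = (1.78490 − 1)/3 = 0.26163; i = arccos(0.51150) = 59.236°.
sin r = sin 59.236°/1.336 = 0.64318; r = 40.029°.
D_min = 2·59.236° − 4·40.029° + 180° = 138.356°.
Rainbow angle = 180° − D_min = 41.644°.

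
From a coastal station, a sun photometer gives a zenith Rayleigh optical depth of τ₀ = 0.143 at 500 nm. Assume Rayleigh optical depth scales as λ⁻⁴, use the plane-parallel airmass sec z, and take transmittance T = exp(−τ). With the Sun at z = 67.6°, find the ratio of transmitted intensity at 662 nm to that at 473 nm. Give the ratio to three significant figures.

1.41

Airmass: sec 67.6° = 2.6242.
τ(662 nm) = 0.143 × (500/662)⁴ × 2.6242 = 0.143 × 0.3254 × 2.6242 = 0.1221.
τ(473 nm) = 0.143 × (500/473)⁴ × 2.6242 = 0.143 × 1.2486 × 2.6242 = 0.4686.
T(662)/T(473) = exp(τ_B − τ_A) = exp(0.3464) = 1.4140.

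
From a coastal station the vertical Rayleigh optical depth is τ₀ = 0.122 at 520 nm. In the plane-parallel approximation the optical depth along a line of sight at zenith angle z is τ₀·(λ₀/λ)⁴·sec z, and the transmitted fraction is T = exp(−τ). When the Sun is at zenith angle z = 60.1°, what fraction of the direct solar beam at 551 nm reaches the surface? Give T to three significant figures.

0.824

sec 60.1° = 2.0061.
τ = 0.122 × (520/551)⁴ × 2.0061 = 0.122 × 0.7932 × 2.0061 = 0.1941.
T = exp(−0.1941) = 0.8235.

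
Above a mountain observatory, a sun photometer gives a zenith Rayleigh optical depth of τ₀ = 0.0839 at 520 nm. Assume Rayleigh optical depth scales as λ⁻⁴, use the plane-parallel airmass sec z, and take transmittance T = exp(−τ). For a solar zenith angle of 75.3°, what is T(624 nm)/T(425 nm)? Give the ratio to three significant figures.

1.79

Airmass: sec 75.3° = 3.9408.
τ(624 nm) = 0.0839 × (520/624)⁴ × 3.9408 = 0.0839 × 0.4823 × 3.9408 = 0.1594.
τ(425 nm) = 0.0839 × (520/425)⁴ × 3.9408 = 0.0839 × 2.2411 × 3.9408 = 0.7410.
T(624)/T(425) = exp(τ_B − τ_A) = exp(0.5815) = 1.7888.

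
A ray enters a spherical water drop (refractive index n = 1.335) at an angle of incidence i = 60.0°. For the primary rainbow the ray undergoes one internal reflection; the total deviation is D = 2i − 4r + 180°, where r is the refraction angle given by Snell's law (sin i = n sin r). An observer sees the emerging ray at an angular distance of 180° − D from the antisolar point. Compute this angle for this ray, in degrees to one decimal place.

sin r = sin 60.0° / 1.335 = 0.8660/1.335 = 0.6487; r = 40.44°.
D = 2·60.0° − 4·40.44° + 180° = 120.00° − 161.78° + 180° = 138.22°.
Angle from antisolar point = 180° − D = 41.78°.

41.8°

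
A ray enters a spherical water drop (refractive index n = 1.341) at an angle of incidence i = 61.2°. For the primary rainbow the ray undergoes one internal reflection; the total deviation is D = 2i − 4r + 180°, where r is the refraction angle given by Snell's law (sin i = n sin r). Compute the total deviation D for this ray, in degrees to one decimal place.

sin r = sin 61.2° / 1.341 = 0.8763/1.341 = 0.6535; r = 40.80°.
D = 2·61.2° − 4·40.80° + 180° = 122.40° − 163.22° + 180° = 139.18°.

139.2°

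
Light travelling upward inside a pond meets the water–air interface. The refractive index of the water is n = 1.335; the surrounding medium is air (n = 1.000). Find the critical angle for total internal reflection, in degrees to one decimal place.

sin θ_c = n_air / n = 1.000 / 1.335 = 0.7491.
θ_c = arcsin(0.7491) = 48.51°.

48.5°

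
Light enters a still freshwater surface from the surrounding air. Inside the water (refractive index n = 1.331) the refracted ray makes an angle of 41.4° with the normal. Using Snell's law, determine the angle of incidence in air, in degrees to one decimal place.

Snell: sin θ_i = n · sin θ_r = 1.331 × sin 41.4° = 1.331 × 0.6613 = 0.8802.
θ_i = arcsin(0.8802) = 61.67°.

61.7°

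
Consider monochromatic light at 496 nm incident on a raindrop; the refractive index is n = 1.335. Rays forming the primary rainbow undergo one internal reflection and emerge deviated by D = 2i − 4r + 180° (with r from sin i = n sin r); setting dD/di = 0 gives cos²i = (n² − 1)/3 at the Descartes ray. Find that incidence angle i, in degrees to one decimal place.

cos²i = (1.335² − 1)/3 = (1.78222 − 1)/3 = 0.26074.
cos i = 0.51063, so i = 59.294°.

59.3°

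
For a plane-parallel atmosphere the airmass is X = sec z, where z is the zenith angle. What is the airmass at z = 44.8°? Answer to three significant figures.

X = sec z = 1/cos 44.8° = 1/0.7096 = 1.4093.

1.41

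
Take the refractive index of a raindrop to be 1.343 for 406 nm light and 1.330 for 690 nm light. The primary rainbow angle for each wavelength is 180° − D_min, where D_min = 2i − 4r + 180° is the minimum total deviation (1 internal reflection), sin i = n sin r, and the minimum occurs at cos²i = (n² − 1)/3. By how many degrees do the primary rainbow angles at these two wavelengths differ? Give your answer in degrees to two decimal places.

1.87°

At 406 nm (n = 1.343): cos²i = 0.26788 → i = 58.830°, r = 39.577°, D_min = 139.354°, rainbow angle = 40.646°.
At 690 nm (n = 1.330): cos²i = 0.25630 → i = 59.585°, r = 40.422°, D_min = 137.484°, rainbow angle = 42.516°.
Angular width = |40.646° − 42.516°| = 1.871°.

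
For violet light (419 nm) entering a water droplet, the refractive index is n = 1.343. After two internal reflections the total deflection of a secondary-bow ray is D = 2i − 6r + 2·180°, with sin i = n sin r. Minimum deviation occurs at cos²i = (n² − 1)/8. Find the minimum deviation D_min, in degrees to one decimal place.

cos²i = (1.80365 − 1)/8 = 0.10046; i = arccos(0.31695) = 71.522°.
sin r = sin 71.522°/1.343 = 0.70621; r = 44.928°.
D_min = 2·71.522° − 6·44.928° + 360° = 233.478°.

233.5°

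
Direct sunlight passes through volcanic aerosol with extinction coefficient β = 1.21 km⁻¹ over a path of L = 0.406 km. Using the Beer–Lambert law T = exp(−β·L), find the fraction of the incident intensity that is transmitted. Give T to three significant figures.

0.612

τ = β·L = 1.21 × 0.406 = 0.4913.
T = exp(−0.4913) = 0.6119.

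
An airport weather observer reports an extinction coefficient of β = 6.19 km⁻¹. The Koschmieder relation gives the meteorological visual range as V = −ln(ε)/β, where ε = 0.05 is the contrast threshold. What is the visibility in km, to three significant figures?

V = −ln(0.05) / 6.19 = 2.996 / 6.19 = 0.4840 km.

0.484 km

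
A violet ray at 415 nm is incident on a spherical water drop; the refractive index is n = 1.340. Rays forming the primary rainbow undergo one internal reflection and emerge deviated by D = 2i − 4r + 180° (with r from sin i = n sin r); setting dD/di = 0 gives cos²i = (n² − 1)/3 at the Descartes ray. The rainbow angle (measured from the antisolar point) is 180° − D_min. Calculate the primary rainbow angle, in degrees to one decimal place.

cos²i = (1.79560 − 1)/3 = 0.26520; i = arccos(0.51498) = 59.004°.
sin r = sin 59.004°/1.340 = 0.63971; r = 39.770°.
D_min = 2·59.004° − 4·39.770° + 180° = 138.929°.
Rainbow angle = 180° − D_min = 41.071°.

41.1°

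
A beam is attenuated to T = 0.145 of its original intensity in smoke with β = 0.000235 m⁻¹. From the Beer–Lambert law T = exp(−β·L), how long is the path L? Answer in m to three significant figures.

Beer–Lambert: T = exp(−βL) ⇒ L = −ln(T)/β = −ln(0.145)/0.000235 = 1.9310/0.000235 = 8217 m.

8220 m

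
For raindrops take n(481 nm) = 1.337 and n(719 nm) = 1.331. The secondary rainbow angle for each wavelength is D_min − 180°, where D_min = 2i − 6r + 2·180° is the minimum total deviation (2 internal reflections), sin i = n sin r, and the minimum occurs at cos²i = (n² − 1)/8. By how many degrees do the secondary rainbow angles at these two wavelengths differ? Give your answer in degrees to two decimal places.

1.57°

At 481 nm (n = 1.337): cos²i = 0.09845 → i = 71.714°, r = 45.249°, D_min = 231.934°, rainbow angle = 51.934°.
At 719 nm (n = 1.331): cos²i = 0.09645 → i = 71.907°, r = 45.575°, D_min = 230.365°, rainbow angle = 50.365°.
Angular width = |51.934° − 50.365°| = 1.569°.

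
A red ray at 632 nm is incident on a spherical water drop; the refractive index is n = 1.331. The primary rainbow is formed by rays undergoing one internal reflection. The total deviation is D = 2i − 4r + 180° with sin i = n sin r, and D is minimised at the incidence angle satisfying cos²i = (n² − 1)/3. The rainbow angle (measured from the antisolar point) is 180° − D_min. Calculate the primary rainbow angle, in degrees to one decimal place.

42.4°

cos²i = (1.77156 − 1)/3 = 0.25719; i = arccos(0.50714) = 59.527°.
sin r = sin 59.527°/1.331 = 0.64753; r = 40.356°.
D_min = 2·59.527° − 4·40.356° + 180° = 137.630°.
Rainbow angle = 180° − D_min = 42.370°.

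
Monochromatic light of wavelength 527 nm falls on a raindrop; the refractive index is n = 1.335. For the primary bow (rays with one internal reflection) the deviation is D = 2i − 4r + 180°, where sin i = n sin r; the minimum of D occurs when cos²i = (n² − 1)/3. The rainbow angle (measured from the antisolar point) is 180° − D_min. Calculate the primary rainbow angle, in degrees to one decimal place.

41.8°

cos²i = (1.78222 − 1)/3 = 0.26074; i = arccos(0.51063) = 59.294°.
sin r = sin 59.294°/1.335 = 0.64405; r = 40.094°.
D_min = 2·59.294° − 4·40.094° + 180° = 138.212°.
Rainbow angle = 180° − D_min = 41.788°.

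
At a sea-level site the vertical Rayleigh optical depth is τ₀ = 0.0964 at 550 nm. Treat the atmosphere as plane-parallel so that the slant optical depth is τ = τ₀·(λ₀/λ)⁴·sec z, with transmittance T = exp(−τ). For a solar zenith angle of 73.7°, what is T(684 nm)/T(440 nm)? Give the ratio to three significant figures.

2.00

Airmass: sec 73.7° = 3.5629.
τ(684 nm) = 0.0964 × (550/684)⁴ × 3.5629 = 0.0964 × 0.4180 × 3.5629 = 0.1436.
τ(440 nm) = 0.0964 × (550/440)⁴ × 3.5629 = 0.0964 × 2.4414 × 3.5629 = 0.8385.
T(684)/T(440) = exp(τ_B − τ_A) = exp(0.6950) = 2.0036.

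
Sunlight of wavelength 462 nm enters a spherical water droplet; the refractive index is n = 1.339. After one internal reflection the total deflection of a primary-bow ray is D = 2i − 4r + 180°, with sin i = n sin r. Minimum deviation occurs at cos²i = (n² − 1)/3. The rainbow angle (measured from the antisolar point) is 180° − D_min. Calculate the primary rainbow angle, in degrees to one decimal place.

cos²i = (1.79292 − 1)/3 = 0.26431; i = arccos(0.51411) = 59.062°.
sin r = sin 59.062°/1.339 = 0.64057; r = 39.834°.
D_min = 2·59.062° − 4·39.834° + 180° = 138.786°.
Rainbow angle = 180° − D_min = 41.214°.

41.2°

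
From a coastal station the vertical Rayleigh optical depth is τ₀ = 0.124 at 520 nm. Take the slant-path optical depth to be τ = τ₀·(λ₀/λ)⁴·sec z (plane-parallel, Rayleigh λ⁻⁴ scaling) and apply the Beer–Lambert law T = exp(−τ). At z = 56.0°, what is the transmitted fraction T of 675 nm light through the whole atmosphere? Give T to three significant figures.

0.925

sec 56.0° = 1.7883.
τ = 0.124 × (520/675)⁴ × 1.7883 = 0.124 × 0.3522 × 1.7883 = 0.0781.
T = exp(−0.0781) = 0.9249.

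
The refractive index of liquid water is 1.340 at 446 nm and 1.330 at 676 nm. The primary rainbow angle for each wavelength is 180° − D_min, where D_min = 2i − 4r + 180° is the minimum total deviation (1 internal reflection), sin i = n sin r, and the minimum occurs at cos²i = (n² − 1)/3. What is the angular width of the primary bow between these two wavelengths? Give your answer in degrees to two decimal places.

At 446 nm (n = 1.340): cos²i = 0.26520 → i = 59.004°, r = 39.770°, D_min = 138.929°, rainbow angle = 41.071°.
At 676 nm (n = 1.330): cos²i = 0.25630 → i = 59.585°, r = 40.422°, D_min = 137.484°, rainbow angle = 42.516°.
Angular width = |41.071° − 42.516°| = 1.445°.

1.45°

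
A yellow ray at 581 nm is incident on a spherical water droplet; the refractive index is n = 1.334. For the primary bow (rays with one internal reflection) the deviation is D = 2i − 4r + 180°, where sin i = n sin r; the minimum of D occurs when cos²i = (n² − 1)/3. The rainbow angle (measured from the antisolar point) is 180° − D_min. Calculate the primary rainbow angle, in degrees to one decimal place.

cos²i = (1.77956 − 1)/3 = 0.25985; i = arccos(0.50976) = 59.352°.
sin r = sin 59.352°/1.334 = 0.64492; r = 40.159°.
D_min = 2·59.352° − 4·40.159° + 180° = 138.067°.
Rainbow angle = 180° − D_min = 41.933°.

41.9°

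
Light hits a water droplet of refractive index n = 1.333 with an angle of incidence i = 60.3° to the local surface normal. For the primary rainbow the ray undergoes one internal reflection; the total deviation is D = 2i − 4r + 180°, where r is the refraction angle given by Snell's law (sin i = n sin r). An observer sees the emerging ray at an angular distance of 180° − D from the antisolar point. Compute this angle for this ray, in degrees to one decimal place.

sin r = sin 60.3° / 1.333 = 0.8686/1.333 = 0.6516; r = 40.67°.
D = 2·60.3° − 4·40.67° + 180° = 120.60° − 162.66° + 180° = 137.94°.
Angle from antisolar point = 180° − D = 42.06°.

42.1°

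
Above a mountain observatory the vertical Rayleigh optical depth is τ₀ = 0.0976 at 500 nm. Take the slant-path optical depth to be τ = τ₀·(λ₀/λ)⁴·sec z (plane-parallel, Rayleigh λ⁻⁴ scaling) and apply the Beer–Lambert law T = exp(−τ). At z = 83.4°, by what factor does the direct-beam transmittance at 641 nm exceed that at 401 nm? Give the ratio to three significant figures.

5.69

Airmass: sec 83.4° = 8.7004.
τ(641 nm) = 0.0976 × (500/641)⁴ × 8.7004 = 0.0976 × 0.3702 × 8.7004 = 0.3144.
τ(401 nm) = 0.0976 × (500/401)⁴ × 8.7004 = 0.0976 × 2.4171 × 8.7004 = 2.0525.
T(641)/T(401) = exp(τ_B − τ_A) = exp(1.7382) = 5.6870.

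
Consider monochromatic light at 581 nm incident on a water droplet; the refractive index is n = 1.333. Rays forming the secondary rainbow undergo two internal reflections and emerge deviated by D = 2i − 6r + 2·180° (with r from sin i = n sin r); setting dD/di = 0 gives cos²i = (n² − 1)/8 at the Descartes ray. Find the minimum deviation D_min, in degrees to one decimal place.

230.9°

cos²i = (1.77689 − 1)/8 = 0.09711; i = arccos(0.31163) = 71.843°.
sin r = sin 71.843°/1.333 = 0.71283; r = 45.466°.
D_min = 2·71.843° − 6·45.466° + 360° = 230.891°.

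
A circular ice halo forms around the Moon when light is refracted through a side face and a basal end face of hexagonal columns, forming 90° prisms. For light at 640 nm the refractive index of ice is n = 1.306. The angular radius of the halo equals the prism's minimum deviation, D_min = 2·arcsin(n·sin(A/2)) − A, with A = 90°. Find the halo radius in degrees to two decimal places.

44.88°

n·sin(A/2) = 1.306 × sin 45° = 1.306 × 0.7071 = 0.9235.
D_min = 2·arcsin(0.9235) − 90° = 2 × 67.440° − 90° = 44.881°.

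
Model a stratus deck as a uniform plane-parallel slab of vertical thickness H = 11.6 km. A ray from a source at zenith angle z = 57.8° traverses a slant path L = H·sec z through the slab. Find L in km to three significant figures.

sec z = 1/cos 57.8° = 1.8766.
L = 11.6 × 1.8766 = 21.769 km.

21.8 km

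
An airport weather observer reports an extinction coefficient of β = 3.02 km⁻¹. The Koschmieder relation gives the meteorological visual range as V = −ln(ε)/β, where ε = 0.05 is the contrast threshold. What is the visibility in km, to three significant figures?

V = −ln(0.05) / 3.02 = 2.996 / 3.02 = 0.9920 km.

0.992 km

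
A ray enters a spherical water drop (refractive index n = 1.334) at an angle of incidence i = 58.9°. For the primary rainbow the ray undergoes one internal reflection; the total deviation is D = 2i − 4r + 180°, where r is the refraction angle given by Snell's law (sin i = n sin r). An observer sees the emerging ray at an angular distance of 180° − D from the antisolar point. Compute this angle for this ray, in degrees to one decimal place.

sin r = sin 58.9° / 1.334 = 0.8563/1.334 = 0.6419; r = 39.93°.
D = 2·58.9° − 4·39.93° + 180° = 117.80° − 159.73° + 180° = 138.07°.
Angle from antisolar point = 180° − D = 41.93°.

41.9°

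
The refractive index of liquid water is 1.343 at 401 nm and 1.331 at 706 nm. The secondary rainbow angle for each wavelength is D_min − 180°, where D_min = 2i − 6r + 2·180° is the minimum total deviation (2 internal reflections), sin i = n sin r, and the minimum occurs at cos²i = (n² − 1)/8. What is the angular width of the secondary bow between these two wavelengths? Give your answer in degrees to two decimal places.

At 401 nm (n = 1.343): cos²i = 0.10046 → i = 71.522°, r = 44.928°, D_min = 233.478°, rainbow angle = 53.478°.
At 706 nm (n = 1.331): cos²i = 0.09645 → i = 71.907°, r = 45.575°, D_min = 230.365°, rainbow angle = 50.365°.
Angular width = |53.478° − 50.365°| = 3.113°.

3.11°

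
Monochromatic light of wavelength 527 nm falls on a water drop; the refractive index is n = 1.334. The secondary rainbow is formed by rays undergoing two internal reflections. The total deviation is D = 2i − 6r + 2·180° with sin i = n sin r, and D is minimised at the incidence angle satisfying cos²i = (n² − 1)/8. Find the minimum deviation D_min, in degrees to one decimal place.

231.2°

cos²i = (1.77956 − 1)/8 = 0.09744; i = arccos(0.31216) = 71.810°.
sin r = sin 71.810°/1.334 = 0.71217; r = 45.411°.
D_min = 2·71.810° − 6·45.411° + 360° = 231.153°.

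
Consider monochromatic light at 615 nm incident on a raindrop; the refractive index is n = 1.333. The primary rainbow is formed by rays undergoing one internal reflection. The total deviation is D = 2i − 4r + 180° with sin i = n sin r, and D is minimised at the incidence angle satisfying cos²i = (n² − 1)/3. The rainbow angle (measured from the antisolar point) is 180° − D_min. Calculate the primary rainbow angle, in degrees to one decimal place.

cos²i = (1.77689 − 1)/3 = 0.25896; i = arccos(0.50888) = 59.410°.
sin r = sin 59.410°/1.333 = 0.64579; r = 40.225°.
D_min = 2·59.410° − 4·40.225° + 180° = 137.922°.
Rainbow angle = 180° − D_min = 42.078°.

42.1°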